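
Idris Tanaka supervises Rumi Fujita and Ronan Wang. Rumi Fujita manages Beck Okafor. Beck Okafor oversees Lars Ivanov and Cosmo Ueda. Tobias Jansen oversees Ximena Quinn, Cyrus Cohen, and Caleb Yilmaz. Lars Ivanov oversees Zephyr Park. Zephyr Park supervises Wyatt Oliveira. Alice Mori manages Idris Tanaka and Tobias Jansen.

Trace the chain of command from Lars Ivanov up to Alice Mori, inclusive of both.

Lars Ivanov -> Beck Okafor -> Rumi Fujita -> Idris Tanaka -> Alice Mori

Lars Ivanov reports to Beck Okafor. Beck Okafor reports to Rumi Fujita. Rumi Fujita reports to Idris Tanaka. Idris Tanaka reports to Alice Mori. Alice Mori is at the top.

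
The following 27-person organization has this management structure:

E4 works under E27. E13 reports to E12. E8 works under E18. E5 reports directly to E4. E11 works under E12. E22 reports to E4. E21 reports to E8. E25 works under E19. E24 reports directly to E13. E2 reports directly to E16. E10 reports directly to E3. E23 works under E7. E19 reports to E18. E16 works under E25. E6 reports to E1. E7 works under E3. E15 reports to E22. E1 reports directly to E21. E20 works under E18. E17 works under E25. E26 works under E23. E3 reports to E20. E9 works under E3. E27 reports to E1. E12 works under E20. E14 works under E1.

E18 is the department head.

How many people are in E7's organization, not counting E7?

2

E7 directly manages E23. Under E23: E26 (1). That's 2 in total.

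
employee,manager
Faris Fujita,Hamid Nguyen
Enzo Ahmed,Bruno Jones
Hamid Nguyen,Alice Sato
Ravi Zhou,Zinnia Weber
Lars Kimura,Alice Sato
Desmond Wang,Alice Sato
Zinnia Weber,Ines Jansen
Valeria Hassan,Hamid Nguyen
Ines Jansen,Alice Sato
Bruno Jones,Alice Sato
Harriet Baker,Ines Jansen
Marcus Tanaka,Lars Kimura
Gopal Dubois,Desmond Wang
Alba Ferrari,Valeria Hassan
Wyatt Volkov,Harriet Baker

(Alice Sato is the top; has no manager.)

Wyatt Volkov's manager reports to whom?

Wyatt Volkov reports to Harriet Baker, and Harriet Baker reports to Ines Jansen. So Wyatt Volkov's skip-level manager is Ines Jansen.

Ines Jansen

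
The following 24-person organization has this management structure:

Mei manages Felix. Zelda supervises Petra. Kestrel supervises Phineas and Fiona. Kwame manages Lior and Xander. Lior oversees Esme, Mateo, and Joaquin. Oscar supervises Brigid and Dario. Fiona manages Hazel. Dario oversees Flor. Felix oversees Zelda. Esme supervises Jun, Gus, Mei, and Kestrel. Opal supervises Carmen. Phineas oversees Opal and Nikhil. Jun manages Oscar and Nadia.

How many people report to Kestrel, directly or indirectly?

6

Kestrel directly manages Phineas, Fiona. Under Phineas: Opal, Carmen, Nikhil (3). Under Fiona: Hazel (1). So Kestrel's organization is 2 direct reports plus everyone under them: 4 + 2 = 6.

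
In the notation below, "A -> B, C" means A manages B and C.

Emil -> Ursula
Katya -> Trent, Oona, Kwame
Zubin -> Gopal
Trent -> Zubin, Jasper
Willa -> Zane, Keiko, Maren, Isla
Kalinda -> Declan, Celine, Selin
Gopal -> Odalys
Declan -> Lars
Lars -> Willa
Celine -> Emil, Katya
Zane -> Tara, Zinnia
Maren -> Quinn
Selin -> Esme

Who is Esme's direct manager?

Esme reports directly to Selin.

Selin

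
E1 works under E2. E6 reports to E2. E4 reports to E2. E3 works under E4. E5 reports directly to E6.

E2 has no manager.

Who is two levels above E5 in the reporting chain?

E2

E5 reports to E6, and E6 reports to E2. So E5's skip-level manager is E2.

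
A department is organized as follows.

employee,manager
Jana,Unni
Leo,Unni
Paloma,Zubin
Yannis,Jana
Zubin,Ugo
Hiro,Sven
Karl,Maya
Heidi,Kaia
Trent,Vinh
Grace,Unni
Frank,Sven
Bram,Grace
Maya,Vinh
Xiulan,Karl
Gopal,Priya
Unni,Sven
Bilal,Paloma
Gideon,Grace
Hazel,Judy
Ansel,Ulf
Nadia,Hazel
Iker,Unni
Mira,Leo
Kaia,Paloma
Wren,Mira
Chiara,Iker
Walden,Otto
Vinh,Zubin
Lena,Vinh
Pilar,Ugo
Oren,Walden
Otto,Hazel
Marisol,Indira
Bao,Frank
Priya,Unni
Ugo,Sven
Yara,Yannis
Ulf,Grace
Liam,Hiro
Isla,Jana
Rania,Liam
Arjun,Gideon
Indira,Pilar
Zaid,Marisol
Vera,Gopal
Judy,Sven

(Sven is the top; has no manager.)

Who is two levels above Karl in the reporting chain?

Karl reports to Maya, and Maya reports to Vinh. So Karl's skip-level manager is Vinh.

Vinh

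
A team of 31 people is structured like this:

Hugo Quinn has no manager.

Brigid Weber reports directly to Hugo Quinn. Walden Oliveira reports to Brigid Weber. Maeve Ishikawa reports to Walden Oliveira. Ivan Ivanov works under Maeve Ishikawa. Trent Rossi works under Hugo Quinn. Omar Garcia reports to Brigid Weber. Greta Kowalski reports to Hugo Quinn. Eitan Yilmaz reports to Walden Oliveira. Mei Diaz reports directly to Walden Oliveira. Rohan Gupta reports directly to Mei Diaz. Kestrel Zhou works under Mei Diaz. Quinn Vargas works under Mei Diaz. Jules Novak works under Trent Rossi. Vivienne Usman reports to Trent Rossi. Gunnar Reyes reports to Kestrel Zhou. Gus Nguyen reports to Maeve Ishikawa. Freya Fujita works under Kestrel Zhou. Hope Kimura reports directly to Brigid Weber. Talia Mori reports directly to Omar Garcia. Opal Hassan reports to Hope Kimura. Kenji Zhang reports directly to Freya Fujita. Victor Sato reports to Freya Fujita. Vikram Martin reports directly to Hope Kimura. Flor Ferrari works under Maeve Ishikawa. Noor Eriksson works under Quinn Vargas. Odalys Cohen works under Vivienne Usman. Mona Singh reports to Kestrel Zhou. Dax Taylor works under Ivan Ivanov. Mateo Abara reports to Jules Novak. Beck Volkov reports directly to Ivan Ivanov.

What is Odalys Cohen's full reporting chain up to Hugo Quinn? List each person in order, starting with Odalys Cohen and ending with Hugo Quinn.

Odalys Cohen reports to Vivienne Usman. Vivienne Usman reports to Trent Rossi. Trent Rossi reports to Hugo Quinn. Hugo Quinn is at the top.

Odalys Cohen -> Vivienne Usman -> Trent Rossi -> Hugo Quinn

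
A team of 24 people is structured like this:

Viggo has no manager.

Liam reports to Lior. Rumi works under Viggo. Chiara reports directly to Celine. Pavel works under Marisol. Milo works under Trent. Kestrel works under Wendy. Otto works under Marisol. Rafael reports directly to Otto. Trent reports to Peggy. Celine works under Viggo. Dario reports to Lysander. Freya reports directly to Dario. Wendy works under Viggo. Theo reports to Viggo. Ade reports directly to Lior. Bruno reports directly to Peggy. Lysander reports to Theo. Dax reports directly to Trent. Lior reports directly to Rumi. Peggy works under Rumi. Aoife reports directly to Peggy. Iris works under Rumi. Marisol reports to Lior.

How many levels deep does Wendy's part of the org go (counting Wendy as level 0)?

1

The longest chain under Wendy runs Wendy → Kestrel, which is 1 level below Wendy.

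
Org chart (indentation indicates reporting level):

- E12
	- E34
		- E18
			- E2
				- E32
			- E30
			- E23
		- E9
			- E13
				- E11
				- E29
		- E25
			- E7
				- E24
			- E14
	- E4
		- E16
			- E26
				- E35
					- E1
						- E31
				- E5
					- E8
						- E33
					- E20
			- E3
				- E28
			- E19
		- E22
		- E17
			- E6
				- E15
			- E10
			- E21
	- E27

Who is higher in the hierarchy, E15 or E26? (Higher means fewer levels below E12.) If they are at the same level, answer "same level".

E26

E15 is 4 levels below E12; E26 is 3. E26 is higher.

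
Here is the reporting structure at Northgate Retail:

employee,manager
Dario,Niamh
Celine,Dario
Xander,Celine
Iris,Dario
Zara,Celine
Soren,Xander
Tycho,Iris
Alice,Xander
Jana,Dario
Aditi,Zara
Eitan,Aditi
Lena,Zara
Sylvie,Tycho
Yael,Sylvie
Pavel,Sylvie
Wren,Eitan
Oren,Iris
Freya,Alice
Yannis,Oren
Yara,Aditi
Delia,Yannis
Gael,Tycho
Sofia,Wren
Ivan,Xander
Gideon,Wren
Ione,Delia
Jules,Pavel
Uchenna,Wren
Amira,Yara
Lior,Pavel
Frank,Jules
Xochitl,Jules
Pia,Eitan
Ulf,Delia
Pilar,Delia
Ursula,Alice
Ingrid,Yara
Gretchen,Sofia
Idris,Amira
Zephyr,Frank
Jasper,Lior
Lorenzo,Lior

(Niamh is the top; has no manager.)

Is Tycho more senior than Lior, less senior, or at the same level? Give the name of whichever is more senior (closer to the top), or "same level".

Tycho is 3 levels below Niamh; Lior is 6. Tycho is higher.

Tycho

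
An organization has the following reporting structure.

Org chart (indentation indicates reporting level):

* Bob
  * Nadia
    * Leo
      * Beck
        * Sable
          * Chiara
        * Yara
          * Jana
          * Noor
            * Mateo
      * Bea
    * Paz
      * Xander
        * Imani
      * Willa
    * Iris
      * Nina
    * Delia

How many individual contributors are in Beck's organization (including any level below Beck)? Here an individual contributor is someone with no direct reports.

The people in Beck's organization with no one reporting to them are Mateo, Jana, Chiara. That is 3.

3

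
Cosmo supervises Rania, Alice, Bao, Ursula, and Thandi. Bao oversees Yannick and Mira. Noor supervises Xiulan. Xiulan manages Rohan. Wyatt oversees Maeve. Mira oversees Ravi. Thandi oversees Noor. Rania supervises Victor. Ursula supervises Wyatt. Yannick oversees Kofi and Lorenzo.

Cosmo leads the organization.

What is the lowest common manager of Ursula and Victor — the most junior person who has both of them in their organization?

Cosmo

Ursula's chain of managers is Cosmo. Victor's chain of managers is Rania, Cosmo. The first manager that appears in both chains is Cosmo.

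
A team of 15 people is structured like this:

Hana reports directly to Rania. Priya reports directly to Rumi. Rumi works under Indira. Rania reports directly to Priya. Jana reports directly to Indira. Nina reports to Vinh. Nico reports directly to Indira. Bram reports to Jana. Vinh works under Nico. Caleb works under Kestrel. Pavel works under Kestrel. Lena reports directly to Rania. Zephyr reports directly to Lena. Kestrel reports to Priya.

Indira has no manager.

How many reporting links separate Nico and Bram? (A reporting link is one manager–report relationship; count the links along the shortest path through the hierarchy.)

3

Nico is 1 level below Indira, and Bram is 2 levels below Indira (their lowest common manager). The shortest path runs up from Nico to Indira and back down to Bram: 1 + 2 = 3 links.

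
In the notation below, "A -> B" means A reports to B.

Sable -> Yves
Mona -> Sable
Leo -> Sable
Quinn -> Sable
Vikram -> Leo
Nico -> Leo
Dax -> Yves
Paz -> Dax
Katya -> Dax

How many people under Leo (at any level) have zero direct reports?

2

The people in Leo's organization with no one reporting to them are Nico, Vikram. That is 2.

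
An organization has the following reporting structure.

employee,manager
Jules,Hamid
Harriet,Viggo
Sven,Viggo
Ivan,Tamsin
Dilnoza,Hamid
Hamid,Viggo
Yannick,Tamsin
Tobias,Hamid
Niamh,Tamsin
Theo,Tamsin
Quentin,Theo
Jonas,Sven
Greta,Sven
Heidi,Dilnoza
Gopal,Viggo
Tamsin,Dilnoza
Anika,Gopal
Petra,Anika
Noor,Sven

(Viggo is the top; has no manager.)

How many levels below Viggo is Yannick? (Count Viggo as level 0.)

4

Chain from Yannick up to Viggo: Yannick → Tamsin → Dilnoza → Hamid → Viggo. That is 4 steps up, so Yannick is 4 levels below Viggo.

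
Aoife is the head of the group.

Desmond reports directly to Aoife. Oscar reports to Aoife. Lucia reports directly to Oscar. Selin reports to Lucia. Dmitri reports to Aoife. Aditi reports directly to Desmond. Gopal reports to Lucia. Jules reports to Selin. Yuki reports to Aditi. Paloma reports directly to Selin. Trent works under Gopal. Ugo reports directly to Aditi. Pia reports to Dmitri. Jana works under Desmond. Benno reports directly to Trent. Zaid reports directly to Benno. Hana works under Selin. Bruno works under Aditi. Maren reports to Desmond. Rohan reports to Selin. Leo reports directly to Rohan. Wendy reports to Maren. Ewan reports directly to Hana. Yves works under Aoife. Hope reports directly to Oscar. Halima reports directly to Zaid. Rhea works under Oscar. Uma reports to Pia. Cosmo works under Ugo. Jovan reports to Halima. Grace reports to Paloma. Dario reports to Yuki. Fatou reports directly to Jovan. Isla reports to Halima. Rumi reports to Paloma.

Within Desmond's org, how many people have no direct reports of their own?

5

The people in Desmond's organization with no one reporting to them are Wendy, Jana, Bruno, Cosmo, Dario. That is 5.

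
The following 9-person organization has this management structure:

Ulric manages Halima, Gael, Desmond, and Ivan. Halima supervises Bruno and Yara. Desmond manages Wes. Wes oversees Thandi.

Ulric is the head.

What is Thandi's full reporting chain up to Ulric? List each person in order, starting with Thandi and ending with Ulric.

Thandi reports to Wes. Wes reports to Desmond. Desmond reports to Ulric. Ulric is at the top.

Thandi -> Wes -> Desmond -> Ulric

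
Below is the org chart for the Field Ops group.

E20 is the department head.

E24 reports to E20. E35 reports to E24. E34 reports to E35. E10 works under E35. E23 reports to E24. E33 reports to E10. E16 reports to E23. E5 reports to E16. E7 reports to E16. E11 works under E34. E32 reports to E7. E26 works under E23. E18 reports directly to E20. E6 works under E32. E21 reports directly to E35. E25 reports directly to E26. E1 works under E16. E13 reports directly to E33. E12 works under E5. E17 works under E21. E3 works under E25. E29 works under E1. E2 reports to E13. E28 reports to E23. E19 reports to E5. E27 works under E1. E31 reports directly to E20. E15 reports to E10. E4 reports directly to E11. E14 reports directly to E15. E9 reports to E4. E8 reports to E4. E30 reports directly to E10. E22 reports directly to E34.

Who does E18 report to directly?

E18 reports directly to E20.

E20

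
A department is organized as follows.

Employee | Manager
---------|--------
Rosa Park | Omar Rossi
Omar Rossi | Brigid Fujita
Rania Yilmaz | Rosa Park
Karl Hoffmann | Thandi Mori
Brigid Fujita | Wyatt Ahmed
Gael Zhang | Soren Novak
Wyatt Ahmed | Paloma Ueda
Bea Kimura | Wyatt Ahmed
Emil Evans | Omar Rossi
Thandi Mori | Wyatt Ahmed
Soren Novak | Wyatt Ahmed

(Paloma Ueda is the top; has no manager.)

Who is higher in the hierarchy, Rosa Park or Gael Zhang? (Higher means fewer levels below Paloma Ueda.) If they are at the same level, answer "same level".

Rosa Park is 4 levels below Paloma Ueda; Gael Zhang is 3. Gael Zhang is higher.

Gael Zhang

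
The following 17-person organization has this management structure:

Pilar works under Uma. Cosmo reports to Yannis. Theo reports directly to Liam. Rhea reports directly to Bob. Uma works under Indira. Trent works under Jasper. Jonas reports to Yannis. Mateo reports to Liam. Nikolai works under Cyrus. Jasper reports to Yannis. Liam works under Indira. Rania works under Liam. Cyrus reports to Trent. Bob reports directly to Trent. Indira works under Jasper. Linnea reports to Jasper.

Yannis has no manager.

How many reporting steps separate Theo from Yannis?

4

Chain from Theo up to Yannis: Theo → Liam → Indira → Jasper → Yannis. That is 4 steps up, so Theo is 4 levels below Yannis.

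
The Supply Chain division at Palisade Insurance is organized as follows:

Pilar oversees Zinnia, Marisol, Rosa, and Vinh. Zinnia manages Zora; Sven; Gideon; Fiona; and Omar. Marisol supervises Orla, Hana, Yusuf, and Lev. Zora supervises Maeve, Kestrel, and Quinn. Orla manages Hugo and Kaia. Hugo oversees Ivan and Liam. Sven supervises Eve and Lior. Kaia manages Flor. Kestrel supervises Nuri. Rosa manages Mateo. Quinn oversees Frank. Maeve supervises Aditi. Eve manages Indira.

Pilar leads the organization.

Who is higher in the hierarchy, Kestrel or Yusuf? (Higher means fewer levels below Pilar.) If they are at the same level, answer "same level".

Yusuf

Kestrel is 3 levels below Pilar; Yusuf is 2. Yusuf is higher.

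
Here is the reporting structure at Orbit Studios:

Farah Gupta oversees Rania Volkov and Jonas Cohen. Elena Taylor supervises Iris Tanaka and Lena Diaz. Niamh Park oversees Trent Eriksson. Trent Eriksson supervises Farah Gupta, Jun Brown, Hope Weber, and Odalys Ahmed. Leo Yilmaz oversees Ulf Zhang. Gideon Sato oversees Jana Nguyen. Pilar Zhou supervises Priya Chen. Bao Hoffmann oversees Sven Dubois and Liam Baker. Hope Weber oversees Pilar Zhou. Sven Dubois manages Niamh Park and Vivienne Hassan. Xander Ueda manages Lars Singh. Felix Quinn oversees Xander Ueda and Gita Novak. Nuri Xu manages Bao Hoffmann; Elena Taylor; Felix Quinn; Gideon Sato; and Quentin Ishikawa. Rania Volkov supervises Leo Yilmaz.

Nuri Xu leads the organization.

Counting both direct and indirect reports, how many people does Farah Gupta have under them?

Farah Gupta directly manages Rania Volkov, Jonas Cohen. Under Rania Volkov: Leo Yilmaz, Ulf Zhang (2). Jonas Cohen has no reports. So Farah Gupta's organization is 2 direct reports plus everyone under them: 3 + 1 = 4.

4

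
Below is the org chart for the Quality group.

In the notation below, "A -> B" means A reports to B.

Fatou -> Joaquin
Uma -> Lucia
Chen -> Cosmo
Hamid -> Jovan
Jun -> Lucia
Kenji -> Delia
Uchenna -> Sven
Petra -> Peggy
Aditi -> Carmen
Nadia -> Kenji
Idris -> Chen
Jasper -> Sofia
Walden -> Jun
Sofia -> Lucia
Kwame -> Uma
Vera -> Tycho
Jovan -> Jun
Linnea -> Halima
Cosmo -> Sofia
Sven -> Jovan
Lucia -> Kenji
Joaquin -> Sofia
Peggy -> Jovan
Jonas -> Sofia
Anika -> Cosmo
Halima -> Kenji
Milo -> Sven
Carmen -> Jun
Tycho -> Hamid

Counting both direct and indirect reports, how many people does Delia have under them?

Delia directly manages Kenji. Under Kenji: Halima, Linnea, Nadia, Lucia, Uma, Kwame, Jun, Walden, Carmen, Aditi, Jovan, Peggy, Petra, Sven, Uchenna, Milo, Hamid, Tycho, Vera, Sofia, Joaquin, Fatou, Jasper, Jonas, Cosmo, Anika, Chen, Idris (28). That's 29 in total.

29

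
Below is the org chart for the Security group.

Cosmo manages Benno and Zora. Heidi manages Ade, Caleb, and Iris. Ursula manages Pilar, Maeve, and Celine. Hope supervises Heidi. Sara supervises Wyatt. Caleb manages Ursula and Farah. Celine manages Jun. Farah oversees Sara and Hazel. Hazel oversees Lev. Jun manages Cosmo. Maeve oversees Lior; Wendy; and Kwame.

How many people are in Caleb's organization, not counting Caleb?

16

Caleb directly manages Ursula, Farah. Under Ursula: Pilar, Celine, Jun, Cosmo, Benno, Zora, Maeve, Kwame, Wendy, Lior (10). Under Farah: Hazel, Lev, Sara, Wyatt (4). So Caleb's organization is 2 direct reports plus everyone under them: 11 + 5 = 16.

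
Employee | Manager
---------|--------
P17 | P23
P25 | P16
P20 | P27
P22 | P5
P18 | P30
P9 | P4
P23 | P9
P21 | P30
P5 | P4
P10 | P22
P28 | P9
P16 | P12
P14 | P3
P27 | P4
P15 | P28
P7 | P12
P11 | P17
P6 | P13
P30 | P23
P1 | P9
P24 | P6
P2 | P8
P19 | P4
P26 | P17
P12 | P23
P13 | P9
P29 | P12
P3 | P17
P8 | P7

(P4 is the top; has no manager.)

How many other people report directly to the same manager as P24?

P24 reports to P6, and P6 has no other direct reports. P24 has 0 peers.

0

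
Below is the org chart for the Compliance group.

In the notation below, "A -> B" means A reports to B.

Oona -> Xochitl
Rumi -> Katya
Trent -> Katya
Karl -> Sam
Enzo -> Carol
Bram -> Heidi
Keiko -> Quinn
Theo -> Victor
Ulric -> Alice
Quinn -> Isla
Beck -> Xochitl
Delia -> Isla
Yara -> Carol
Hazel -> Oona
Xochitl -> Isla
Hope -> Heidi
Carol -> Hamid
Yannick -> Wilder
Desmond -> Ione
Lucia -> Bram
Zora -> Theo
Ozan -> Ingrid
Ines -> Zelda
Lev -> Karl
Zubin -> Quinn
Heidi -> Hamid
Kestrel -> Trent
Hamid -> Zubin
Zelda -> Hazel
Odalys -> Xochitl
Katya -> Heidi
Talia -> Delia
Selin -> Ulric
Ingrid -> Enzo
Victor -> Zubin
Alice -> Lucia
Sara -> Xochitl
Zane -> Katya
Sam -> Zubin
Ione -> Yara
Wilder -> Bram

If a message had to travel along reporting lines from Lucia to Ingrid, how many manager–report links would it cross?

Lucia is 3 levels below Hamid, and Ingrid is 3 levels below Hamid (their lowest common manager). The shortest path runs up from Lucia to Hamid and back down to Ingrid: 3 + 3 = 6 links.

6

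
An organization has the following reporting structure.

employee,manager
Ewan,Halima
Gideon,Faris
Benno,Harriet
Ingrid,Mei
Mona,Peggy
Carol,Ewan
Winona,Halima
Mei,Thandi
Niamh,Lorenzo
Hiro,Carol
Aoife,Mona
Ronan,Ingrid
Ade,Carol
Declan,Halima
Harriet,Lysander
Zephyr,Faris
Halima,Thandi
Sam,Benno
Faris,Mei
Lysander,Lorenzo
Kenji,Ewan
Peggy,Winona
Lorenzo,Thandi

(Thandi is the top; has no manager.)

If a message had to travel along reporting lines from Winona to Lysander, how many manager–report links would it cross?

Winona is 2 levels below Thandi, and Lysander is 2 levels below Thandi (their lowest common manager). The shortest path runs up from Winona to Thandi and back down to Lysander: 2 + 2 = 4 links.

4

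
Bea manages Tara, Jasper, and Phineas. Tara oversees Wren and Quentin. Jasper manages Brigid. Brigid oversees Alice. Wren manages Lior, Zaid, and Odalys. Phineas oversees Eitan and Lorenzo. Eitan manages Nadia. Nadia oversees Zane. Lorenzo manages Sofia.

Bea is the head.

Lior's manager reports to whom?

Lior reports to Wren, and Wren reports to Tara. So Lior's skip-level manager is Tara.

Tara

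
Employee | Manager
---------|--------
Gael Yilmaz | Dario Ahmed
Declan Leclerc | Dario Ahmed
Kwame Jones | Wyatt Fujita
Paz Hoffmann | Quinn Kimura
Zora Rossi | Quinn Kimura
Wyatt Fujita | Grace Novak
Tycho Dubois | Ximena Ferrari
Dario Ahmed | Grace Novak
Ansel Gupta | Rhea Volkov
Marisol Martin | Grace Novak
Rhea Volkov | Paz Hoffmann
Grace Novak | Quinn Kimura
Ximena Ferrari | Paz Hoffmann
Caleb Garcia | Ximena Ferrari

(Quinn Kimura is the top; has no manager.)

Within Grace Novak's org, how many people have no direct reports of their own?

The people in Grace Novak's organization with no one reporting to them are Marisol Martin, Declan Leclerc, Gael Yilmaz, Kwame Jones. That is 4.

4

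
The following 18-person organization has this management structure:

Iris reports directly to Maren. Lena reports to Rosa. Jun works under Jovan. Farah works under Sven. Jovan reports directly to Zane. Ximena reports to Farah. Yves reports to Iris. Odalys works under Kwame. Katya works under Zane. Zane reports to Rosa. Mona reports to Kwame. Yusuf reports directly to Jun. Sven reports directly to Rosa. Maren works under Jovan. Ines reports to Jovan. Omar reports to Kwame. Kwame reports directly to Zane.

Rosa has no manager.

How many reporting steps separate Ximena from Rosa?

Chain from Ximena up to Rosa: Ximena → Farah → Sven → Rosa. That is 3 steps up, so Ximena is 3 levels below Rosa.

3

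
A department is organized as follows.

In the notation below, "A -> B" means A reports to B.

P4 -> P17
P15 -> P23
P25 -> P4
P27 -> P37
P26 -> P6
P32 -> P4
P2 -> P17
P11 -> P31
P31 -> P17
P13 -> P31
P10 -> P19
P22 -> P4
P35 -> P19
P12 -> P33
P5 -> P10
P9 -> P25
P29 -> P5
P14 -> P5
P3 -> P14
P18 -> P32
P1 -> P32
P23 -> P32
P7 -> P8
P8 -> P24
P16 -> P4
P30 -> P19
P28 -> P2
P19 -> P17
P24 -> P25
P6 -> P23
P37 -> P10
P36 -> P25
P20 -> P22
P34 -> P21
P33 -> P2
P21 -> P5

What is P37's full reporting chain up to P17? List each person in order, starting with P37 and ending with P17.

P37 -> P10 -> P19 -> P17

P37 reports to P10. P10 reports to P19. P19 reports to P17. P17 is at the top.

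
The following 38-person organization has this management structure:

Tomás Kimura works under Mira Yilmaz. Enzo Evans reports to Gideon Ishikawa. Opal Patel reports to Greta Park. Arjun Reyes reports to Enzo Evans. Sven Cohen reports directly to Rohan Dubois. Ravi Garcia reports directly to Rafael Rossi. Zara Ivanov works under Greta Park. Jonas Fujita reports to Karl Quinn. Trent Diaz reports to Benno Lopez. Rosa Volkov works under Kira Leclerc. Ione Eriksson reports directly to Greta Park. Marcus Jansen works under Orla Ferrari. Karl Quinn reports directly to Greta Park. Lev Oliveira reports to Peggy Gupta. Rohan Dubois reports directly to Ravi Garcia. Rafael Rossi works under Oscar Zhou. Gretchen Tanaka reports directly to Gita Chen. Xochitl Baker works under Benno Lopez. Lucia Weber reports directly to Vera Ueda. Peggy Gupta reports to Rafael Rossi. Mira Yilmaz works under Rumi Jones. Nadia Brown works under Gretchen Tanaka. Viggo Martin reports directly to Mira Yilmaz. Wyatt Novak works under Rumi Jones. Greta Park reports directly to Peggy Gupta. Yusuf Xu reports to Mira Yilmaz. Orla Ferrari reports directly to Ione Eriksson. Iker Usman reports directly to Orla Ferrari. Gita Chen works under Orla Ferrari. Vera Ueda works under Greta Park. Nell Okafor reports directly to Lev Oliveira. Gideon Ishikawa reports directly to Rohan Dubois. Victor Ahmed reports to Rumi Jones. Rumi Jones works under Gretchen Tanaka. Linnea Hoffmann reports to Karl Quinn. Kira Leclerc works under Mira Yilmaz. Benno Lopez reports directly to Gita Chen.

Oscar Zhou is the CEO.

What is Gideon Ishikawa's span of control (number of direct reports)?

Gideon Ishikawa directly manages Enzo Evans. That is 1 direct report.

1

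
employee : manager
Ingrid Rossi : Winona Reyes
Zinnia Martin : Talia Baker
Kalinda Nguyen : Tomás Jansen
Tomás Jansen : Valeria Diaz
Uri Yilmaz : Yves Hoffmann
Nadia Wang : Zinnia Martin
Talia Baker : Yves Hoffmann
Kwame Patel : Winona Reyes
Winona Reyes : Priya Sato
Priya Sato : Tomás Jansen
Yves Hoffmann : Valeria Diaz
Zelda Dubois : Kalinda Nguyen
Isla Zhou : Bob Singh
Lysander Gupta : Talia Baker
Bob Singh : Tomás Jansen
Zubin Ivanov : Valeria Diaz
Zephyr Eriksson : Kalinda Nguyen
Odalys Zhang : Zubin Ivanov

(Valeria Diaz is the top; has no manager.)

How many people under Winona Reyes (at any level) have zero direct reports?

2

The people in Winona Reyes's organization with no one reporting to them are Kwame Patel, Ingrid Rossi. That is 2.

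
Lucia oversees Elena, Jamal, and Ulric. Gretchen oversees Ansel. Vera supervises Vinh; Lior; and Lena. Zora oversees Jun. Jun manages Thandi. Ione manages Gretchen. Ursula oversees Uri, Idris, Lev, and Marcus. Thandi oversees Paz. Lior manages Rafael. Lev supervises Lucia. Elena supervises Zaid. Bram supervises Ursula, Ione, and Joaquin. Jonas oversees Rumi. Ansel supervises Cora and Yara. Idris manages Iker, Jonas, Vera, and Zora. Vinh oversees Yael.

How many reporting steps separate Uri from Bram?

2

Chain from Uri up to Bram: Uri → Ursula → Bram. That is 2 steps up, so Uri is 2 levels below Bram.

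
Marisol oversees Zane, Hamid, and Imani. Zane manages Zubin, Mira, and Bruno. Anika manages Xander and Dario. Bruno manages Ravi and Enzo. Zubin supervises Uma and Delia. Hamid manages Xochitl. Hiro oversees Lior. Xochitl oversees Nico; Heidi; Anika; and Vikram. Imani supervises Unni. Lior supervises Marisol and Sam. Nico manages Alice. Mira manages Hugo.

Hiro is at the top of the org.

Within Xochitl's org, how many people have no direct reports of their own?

The people in Xochitl's organization with no one reporting to them are Vikram, Alice, Heidi, Dario, Xander. That is 5.

5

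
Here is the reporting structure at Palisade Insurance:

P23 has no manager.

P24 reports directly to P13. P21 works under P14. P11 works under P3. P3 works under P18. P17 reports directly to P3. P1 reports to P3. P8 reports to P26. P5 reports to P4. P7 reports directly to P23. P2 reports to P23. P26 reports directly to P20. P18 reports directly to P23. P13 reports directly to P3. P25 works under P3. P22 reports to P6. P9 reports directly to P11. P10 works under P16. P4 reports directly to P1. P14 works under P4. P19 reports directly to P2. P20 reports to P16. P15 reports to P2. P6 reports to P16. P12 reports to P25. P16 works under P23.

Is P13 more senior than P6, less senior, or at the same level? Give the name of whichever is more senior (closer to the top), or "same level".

P6

P13 is 3 levels below P23; P6 is 2. P6 is higher.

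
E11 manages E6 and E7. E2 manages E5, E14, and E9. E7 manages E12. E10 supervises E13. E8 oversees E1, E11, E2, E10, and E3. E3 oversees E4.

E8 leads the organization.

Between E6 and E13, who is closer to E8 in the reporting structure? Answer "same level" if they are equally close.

Both E6 and E13 are 2 levels below E8.

same level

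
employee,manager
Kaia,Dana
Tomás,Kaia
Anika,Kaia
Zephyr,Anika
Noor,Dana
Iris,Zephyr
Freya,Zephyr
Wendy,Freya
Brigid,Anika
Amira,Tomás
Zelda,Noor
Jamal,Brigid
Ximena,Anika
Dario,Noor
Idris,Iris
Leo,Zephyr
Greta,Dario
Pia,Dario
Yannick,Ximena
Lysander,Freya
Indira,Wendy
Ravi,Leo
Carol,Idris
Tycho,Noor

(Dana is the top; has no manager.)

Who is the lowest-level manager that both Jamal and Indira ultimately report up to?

Jamal's chain of managers is Brigid, Anika, Kaia, Dana. Indira's chain of managers is Wendy, Freya, Zephyr, Anika, Kaia, Dana. The first manager that appears in both chains is Anika.

Anika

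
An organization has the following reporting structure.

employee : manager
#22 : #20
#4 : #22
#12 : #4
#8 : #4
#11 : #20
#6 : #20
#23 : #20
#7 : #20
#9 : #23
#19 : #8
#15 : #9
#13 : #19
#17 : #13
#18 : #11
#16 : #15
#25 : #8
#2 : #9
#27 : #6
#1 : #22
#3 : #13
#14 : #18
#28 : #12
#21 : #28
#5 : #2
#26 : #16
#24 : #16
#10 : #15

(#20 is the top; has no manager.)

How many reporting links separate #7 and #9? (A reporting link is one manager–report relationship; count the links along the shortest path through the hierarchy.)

#7 is 1 level below #20, and #9 is 2 levels below #20 (their lowest common manager). The shortest path runs up from #7 to #20 and back down to #9: 1 + 2 = 3 links.

3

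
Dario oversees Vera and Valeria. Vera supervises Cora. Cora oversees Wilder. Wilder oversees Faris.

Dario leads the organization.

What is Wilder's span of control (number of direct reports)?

1

Wilder directly manages Faris. That is 1 direct report.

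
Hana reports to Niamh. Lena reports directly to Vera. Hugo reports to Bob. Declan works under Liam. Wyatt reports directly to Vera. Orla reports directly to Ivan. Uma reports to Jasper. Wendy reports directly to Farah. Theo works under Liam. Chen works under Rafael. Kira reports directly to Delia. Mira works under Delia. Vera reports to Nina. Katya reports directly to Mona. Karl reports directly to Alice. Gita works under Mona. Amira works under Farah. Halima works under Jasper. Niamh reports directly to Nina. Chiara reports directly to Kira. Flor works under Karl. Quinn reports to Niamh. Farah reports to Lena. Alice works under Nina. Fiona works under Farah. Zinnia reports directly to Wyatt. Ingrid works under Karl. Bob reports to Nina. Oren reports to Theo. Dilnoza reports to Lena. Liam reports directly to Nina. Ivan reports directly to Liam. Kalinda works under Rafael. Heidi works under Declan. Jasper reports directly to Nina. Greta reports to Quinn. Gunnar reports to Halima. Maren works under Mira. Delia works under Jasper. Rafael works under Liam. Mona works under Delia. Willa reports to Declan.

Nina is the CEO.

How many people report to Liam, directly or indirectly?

Liam directly manages Ivan, Declan, Theo, Rafael. Under Ivan: Orla (1). Under Declan: Heidi, Willa (2). Under Theo: Oren (1). Under Rafael: Chen, Kalinda (2). So Liam's organization is 4 direct reports plus everyone under them: 2 + 3 + 2 + 3 = 10.

10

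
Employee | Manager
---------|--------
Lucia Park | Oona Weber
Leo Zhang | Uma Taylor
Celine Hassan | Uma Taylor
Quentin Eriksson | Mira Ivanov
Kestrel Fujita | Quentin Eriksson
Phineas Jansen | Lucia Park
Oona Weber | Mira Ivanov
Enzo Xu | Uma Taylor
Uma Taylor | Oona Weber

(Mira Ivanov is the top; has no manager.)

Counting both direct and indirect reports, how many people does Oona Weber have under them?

Oona Weber directly manages Uma Taylor, Lucia Park. Under Uma Taylor: Leo Zhang, Celine Hassan, Enzo Xu (3). Under Lucia Park: Phineas Jansen (1). So Oona Weber's organization is 2 direct reports plus everyone under them: 4 + 2 = 6.

6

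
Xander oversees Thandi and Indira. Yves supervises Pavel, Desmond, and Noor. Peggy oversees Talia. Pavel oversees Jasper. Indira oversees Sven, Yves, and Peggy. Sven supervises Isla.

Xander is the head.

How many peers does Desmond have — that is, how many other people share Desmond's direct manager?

2

Desmond reports to Yves. Yves's other direct reports are Pavel, Noor — 2 peers.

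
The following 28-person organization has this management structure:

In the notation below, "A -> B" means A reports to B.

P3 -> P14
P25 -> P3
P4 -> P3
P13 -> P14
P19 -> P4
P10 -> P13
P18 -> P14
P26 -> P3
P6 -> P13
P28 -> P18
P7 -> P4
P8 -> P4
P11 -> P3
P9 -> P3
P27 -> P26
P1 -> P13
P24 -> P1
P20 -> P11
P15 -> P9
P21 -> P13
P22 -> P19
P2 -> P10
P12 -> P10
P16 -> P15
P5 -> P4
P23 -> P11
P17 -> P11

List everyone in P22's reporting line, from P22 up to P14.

P22 reports to P19. P19 reports to P4. P4 reports to P3. P3 reports to P14. P14 is at the top.

P22 -> P19 -> P4 -> P3 -> P14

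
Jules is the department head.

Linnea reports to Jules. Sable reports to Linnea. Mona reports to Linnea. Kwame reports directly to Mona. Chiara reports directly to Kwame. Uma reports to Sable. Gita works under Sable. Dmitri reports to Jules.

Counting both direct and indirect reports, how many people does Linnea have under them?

6

Linnea directly manages Sable, Mona. Under Sable: Gita, Uma (2). Under Mona: Kwame, Chiara (2). So Linnea's organization is 2 direct reports plus everyone under them: 3 + 3 = 6.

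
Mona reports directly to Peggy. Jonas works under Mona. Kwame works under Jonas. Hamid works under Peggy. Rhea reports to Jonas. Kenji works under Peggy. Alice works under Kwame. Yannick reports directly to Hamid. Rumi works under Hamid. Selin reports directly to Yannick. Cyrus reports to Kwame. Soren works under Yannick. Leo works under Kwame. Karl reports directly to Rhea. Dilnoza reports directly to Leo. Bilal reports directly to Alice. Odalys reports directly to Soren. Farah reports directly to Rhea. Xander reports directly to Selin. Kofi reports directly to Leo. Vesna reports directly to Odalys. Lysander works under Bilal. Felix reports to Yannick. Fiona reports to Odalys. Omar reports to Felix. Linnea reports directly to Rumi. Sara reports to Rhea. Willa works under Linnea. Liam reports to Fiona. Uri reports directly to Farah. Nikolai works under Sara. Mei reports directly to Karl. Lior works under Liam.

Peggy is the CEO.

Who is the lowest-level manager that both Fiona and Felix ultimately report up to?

Yannick

Fiona's chain of managers is Odalys, Soren, Yannick, Hamid, Peggy. Felix's chain of managers is Yannick, Hamid, Peggy. The first manager that appears in both chains is Yannick.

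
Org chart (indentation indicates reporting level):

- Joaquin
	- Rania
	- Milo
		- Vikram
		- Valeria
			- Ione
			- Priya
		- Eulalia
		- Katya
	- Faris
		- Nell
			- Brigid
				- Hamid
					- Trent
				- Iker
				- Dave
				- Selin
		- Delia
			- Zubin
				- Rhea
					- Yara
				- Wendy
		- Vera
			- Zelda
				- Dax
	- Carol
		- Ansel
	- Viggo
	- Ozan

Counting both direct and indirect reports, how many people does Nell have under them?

Nell directly manages Brigid. Under Brigid: Selin, Dave, Iker, Hamid, Trent (5). That's 6 in total.

6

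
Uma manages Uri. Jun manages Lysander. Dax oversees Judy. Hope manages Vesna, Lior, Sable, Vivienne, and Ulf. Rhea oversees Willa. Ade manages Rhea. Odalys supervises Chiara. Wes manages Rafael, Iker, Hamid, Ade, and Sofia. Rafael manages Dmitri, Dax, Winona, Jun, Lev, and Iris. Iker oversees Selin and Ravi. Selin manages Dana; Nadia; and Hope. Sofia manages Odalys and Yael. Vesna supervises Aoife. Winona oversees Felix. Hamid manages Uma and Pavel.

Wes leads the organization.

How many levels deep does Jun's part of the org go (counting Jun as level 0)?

The longest chain under Jun runs Jun → Lysander, which is 1 level below Jun.

1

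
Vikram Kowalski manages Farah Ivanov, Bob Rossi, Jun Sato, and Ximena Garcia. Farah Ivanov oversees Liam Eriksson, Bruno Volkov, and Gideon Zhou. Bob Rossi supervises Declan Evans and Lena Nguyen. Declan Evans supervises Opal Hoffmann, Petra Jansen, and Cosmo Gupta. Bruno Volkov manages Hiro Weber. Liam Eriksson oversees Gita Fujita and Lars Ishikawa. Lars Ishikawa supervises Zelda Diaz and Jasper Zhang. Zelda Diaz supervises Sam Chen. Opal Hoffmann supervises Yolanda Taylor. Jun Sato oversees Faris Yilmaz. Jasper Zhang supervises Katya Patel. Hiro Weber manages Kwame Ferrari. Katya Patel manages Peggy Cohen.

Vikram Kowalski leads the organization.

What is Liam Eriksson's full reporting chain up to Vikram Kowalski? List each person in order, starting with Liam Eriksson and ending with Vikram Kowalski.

Liam Eriksson -> Farah Ivanov -> Vikram Kowalski

Liam Eriksson reports to Farah Ivanov. Farah Ivanov reports to Vikram Kowalski. Vikram Kowalski is at the top.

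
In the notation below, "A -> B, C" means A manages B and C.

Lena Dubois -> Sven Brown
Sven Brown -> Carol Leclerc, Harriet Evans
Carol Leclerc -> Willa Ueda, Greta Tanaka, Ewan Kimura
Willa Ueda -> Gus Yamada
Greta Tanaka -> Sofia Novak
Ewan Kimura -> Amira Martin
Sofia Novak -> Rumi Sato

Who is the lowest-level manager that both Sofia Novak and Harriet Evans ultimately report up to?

Sven Brown

Sofia Novak's chain of managers is Greta Tanaka, Carol Leclerc, Sven Brown, Lena Dubois. Harriet Evans's chain of managers is Sven Brown, Lena Dubois. The first manager that appears in both chains is Sven Brown.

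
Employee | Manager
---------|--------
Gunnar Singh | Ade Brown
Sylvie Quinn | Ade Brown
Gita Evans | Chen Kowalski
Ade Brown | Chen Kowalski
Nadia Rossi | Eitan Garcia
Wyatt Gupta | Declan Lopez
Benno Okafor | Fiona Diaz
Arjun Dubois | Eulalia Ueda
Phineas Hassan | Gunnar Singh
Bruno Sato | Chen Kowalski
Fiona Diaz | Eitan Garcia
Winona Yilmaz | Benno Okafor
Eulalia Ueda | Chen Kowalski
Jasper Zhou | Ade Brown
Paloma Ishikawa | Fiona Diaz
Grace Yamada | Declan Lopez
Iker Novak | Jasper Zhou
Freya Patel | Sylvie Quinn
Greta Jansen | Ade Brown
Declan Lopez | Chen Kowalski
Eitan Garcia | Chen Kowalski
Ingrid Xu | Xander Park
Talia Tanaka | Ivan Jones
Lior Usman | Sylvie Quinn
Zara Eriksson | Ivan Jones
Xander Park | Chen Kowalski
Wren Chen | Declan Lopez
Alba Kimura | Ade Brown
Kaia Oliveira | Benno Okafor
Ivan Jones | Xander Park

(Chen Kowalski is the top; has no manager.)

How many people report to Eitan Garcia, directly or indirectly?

6

Eitan Garcia directly manages Fiona Diaz, Nadia Rossi. Under Fiona Diaz: Paloma Ishikawa, Benno Okafor, Winona Yilmaz, Kaia Oliveira (4). Nadia Rossi has no reports. So Eitan Garcia's organization is 2 direct reports plus everyone under them: 5 + 1 = 6.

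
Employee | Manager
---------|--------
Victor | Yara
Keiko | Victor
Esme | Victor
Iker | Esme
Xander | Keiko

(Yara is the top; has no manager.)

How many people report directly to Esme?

Esme directly manages Iker. That is 1 direct report.

1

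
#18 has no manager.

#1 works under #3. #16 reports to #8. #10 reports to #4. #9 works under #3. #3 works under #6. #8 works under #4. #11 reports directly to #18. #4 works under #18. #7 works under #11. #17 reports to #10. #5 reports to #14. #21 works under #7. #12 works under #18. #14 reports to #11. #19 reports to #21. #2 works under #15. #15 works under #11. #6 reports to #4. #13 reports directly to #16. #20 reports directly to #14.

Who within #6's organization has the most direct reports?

#3

Direct-report counts within #6's organization: #6 has 1; #3 has 2. The largest is 2, held by #3.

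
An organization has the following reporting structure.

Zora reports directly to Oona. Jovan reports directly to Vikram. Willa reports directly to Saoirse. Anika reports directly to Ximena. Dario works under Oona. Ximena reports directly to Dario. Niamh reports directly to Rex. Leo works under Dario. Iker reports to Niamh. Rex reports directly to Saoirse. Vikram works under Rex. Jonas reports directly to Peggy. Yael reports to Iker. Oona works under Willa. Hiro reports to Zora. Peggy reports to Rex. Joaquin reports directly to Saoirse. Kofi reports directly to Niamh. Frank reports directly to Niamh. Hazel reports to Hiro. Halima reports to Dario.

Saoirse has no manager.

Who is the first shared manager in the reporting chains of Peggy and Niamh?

Peggy's chain of managers is Rex, Saoirse. Niamh's chain of managers is Rex, Saoirse. The first manager that appears in both chains is Rex.

Rex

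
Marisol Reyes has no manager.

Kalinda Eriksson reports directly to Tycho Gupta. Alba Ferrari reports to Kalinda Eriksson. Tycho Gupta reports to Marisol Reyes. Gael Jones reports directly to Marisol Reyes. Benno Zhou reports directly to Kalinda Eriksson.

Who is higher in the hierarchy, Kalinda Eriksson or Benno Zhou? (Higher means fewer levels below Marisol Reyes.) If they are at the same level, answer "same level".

Kalinda Eriksson

Kalinda Eriksson is 2 levels below Marisol Reyes; Benno Zhou is 3. Kalinda Eriksson is higher.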